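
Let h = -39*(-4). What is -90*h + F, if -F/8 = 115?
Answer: -14960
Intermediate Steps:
F = -920 (F = -8*115 = -920)
h = 156
-90*h + F = -90*156 - 920 = -14040 - 920 = -14960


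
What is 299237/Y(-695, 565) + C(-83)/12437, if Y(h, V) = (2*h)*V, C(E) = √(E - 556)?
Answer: -299237/785350 + 3*I*√71/12437 ≈ -0.38102 + 0.0020325*I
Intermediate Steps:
C(E) = √(-556 + E)
Y(h, V) = 2*V*h
299237/Y(-695, 565) + C(-83)/12437 = 299237/((2*565*(-695))) + √(-556 - 83)/12437 = 299237/(-785350) + √(-639)*(1/12437) = 299237*(-1/785350) + (3*I*√71)*(1/12437) = -299237/785350 + 3*I*√71/12437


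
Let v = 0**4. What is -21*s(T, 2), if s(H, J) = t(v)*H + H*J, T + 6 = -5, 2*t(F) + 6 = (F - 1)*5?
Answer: -1617/2 ≈ -808.50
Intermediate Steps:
v = 0
t(F) = -11/2 + 5*F/2 (t(F) = -3 + ((F - 1)*5)/2 = -3 + ((-1 + F)*5)/2 = -3 + (-5 + 5*F)/2 = -3 + (-5/2 + 5*F/2) = -11/2 + 5*F/2)
T = -11 (T = -6 - 5 = -11)
s(H, J) = -11*H/2 + H*J (s(H, J) = (-11/2 + (5/2)*0)*H + H*J = (-11/2 + 0)*H + H*J = -11*H/2 + H*J)
-21*s(T, 2) = -21*(-11)*(-11 + 2*2)/2 = -21*(-11)*(-11 + 4)/2 = -21*(-11)*(-7)/2 = -21*77/2 = -1617/2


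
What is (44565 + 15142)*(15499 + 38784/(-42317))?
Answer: 39157785047093/42317 ≈ 9.2534e+8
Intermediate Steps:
(44565 + 15142)*(15499 + 38784/(-42317)) = 59707*(15499 + 38784*(-1/42317)) = 59707*(15499 - 38784/42317) = 59707*(655832399/42317) = 39157785047093/42317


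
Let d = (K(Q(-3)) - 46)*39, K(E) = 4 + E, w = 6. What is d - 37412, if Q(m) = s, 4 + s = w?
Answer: -38972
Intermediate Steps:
s = 2 (s = -4 + 6 = 2)
Q(m) = 2
d = -1560 (d = ((4 + 2) - 46)*39 = (6 - 46)*39 = -40*39 = -1560)
d - 37412 = -1560 - 37412 = -38972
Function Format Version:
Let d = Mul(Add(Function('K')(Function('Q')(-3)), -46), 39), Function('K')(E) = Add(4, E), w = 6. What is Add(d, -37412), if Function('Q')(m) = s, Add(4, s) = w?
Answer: -38972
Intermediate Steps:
s = 2 (s = Add(-4, 6) = 2)
Function('Q')(m) = 2
d = -1560 (d = Mul(Add(Add(4, 2), -46), 39) = Mul(Add(6, -46), 39) = Mul(-40, 39) = -1560)
Add(d, -37412) = Add(-1560, -37412) = -38972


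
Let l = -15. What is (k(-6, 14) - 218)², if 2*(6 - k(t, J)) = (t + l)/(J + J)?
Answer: 2866249/64 ≈ 44785.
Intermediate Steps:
k(t, J) = 6 - (-15 + t)/(4*J) (k(t, J) = 6 - (t - 15)/(2*(J + J)) = 6 - (-15 + t)/(2*(2*J)) = 6 - (-15 + t)*1/(2*J)/2 = 6 - (-15 + t)/(4*J))
(k(-6, 14) - 218)² = ((¼)*(15 - 1*(-6) + 24*14)/14 - 218)² = ((¼)*(1/14)*(15 + 6 + 336) - 218)² = ((¼)*(1/14)*357 - 218)² = (51/8 - 218)² = (-1693/8)² = 2866249/64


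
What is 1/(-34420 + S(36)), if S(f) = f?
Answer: -1/34384 ≈ -2.9083e-5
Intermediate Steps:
1/(-34420 + S(36)) = 1/(-34420 + 36) = 1/(-34384) = -1/34384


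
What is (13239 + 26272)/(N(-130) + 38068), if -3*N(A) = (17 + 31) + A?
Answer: 118533/114286 ≈ 1.0372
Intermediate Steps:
N(A) = -16 - A/3 (N(A) = -((17 + 31) + A)/3 = -(48 + A)/3 = -16 - A/3)
(13239 + 26272)/(N(-130) + 38068) = (13239 + 26272)/((-16 - 1/3*(-130)) + 38068) = 39511/((-16 + 130/3) + 38068) = 39511/(82/3 + 38068) = 39511/(114286/3) = 39511*(3/114286) = 118533/114286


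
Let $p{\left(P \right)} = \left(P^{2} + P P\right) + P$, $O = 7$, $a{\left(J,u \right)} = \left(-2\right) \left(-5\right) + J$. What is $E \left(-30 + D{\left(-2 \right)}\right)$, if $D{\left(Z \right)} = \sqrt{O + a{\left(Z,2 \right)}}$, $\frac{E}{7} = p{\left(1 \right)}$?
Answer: $-630 + 21 \sqrt{15} \approx -548.67$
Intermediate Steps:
$a{\left(J,u \right)} = 10 + J$
$p{\left(P \right)} = P + 2 P^{2}$ ($p{\left(P \right)} = \left(P^{2} + P^{2}\right) + P = 2 P^{2} + P = P + 2 P^{2}$)
$E = 21$ ($E = 7 \cdot 1 \left(1 + 2 \cdot 1\right) = 7 \cdot 1 \left(1 + 2\right) = 7 \cdot 1 \cdot 3 = 7 \cdot 3 = 21$)
$D{\left(Z \right)} = \sqrt{17 + Z}$ ($D{\left(Z \right)} = \sqrt{7 + \left(10 + Z\right)} = \sqrt{17 + Z}$)
$E \left(-30 + D{\left(-2 \right)}\right) = 21 \left(-30 + \sqrt{17 - 2}\right) = 21 \left(-30 + \sqrt{15}\right) = -630 + 21 \sqrt{15}$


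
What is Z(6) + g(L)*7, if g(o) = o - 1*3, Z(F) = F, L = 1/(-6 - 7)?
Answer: -202/13 ≈ -15.538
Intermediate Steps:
L = -1/13 (L = 1/(-13) = -1/13 ≈ -0.076923)
g(o) = -3 + o (g(o) = o - 3 = -3 + o)
Z(6) + g(L)*7 = 6 + (-3 - 1/13)*7 = 6 - 40/13*7 = 6 - 280/13 = -202/13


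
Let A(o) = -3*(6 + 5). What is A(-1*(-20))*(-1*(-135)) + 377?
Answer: -4078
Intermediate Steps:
A(o) = -33 (A(o) = -3*11 = -33)
A(-1*(-20))*(-1*(-135)) + 377 = -(-33)*(-135) + 377 = -33*135 + 377 = -4455 + 377 = -4078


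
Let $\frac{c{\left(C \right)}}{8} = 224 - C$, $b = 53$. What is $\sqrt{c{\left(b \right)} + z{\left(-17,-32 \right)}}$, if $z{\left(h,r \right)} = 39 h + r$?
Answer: $\sqrt{673} \approx 25.942$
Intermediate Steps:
$z{\left(h,r \right)} = r + 39 h$
$c{\left(C \right)} = 1792 - 8 C$ ($c{\left(C \right)} = 8 \left(224 - C\right) = 1792 - 8 C$)
$\sqrt{c{\left(b \right)} + z{\left(-17,-32 \right)}} = \sqrt{\left(1792 - 424\right) + \left(-32 + 39 \left(-17\right)\right)} = \sqrt{\left(1792 - 424\right) - 695} = \sqrt{1368 - 695} = \sqrt{673}$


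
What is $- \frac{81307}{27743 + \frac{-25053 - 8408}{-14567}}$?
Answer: $- \frac{1184399069}{404165742} \approx -2.9305$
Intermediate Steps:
$- \frac{81307}{27743 + \frac{-25053 - 8408}{-14567}} = - \frac{81307}{27743 + \left(-25053 - 8408\right) \left(- \frac{1}{14567}\right)} = - \frac{81307}{27743 - - \frac{33461}{14567}} = - \frac{81307}{27743 + \frac{33461}{14567}} = - \frac{81307}{\frac{404165742}{14567}} = \left(-81307\right) \frac{14567}{404165742} = - \frac{1184399069}{404165742}$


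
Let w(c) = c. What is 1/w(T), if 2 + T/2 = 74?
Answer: 1/144 ≈ 0.0069444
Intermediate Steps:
T = 144 (T = -4 + 2*74 = -4 + 148 = 144)
1/w(T) = 1/144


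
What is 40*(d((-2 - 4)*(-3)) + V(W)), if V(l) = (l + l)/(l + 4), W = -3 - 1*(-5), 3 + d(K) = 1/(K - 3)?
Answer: -272/3 ≈ -90.667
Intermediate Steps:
d(K) = -3 + 1/(-3 + K) (d(K) = -3 + 1/(K - 3) = -3 + 1/(-3 + K))
W = 2 (W = -3 + 5 = 2)
V(l) = 2*l/(4 + l) (V(l) = (2*l)/(4 + l) = 2*l/(4 + l))
40*(d((-2 - 4)*(-3)) + V(W)) = 40*((10 - 3*(-2 - 4)*(-3))/(-3 + (-2 - 4)*(-3)) + 2*2/(4 + 2)) = 40*((10 - (-18)*(-3))/(-3 - 6*(-3)) + 2*2/6) = 40*((10 - 3*18)/(-3 + 18) + 2*2*(1/6)) = 40*((10 - 54)/15 + 2/3) = 40*((1/15)*(-44) + 2/3) = 40*(-44/15 + 2/3) = 40*(-34/15) = -272/3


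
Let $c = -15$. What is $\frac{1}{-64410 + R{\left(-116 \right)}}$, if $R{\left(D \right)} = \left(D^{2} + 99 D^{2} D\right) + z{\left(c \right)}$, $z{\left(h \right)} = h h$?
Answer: $- \frac{1}{154579433} \approx -6.4692 \cdot 10^{-9}$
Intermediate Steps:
$z{\left(h \right)} = h^{2}$
$R{\left(D \right)} = 225 + D^{2} + 99 D^{3}$ ($R{\left(D \right)} = \left(D^{2} + 99 D^{2} D\right) + \left(-15\right)^{2} = \left(D^{2} + 99 D^{3}\right) + 225 = 225 + D^{2} + 99 D^{3}$)
$\frac{1}{-64410 + R{\left(-116 \right)}} = \frac{1}{-64410 + \left(225 + \left(-116\right)^{2} + 99 \left(-116\right)^{3}\right)} = \frac{1}{-64410 + \left(225 + 13456 + 99 \left(-1560896\right)\right)} = \frac{1}{-64410 + \left(225 + 13456 - 154528704\right)} = \frac{1}{-64410 - 154515023} = \frac{1}{-154579433} = - \frac{1}{154579433}$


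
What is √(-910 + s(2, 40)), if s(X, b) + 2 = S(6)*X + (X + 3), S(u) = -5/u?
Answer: I*√8178/3 ≈ 30.144*I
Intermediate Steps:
s(X, b) = 1 + X/6 (s(X, b) = -2 + ((-5/6)*X + (X + 3)) = -2 + ((-5*⅙)*X + (3 + X)) = -2 + (-5*X/6 + (3 + X)) = -2 + (3 + X/6) = 1 + X/6)
√(-910 + s(2, 40)) = √(-910 + (1 + (⅙)*2)) = √(-910 + (1 + ⅓)) = √(-910 + 4/3) = √(-2726/3) = I*√8178/3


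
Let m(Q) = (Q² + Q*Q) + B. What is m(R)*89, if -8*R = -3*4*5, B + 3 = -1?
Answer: 19313/2 ≈ 9656.5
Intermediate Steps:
B = -4 (B = -3 - 1 = -4)
R = 15/2 (R = -(-3*4)*5/8 = -(-3)*5/2 = -⅛*(-60) = 15/2 ≈ 7.5000)
m(Q) = -4 + 2*Q² (m(Q) = (Q² + Q*Q) - 4 = (Q² + Q²) - 4 = 2*Q² - 4 = -4 + 2*Q²)
m(R)*89 = (-4 + 2*(15/2)²)*89 = (-4 + 2*(225/4))*89 = (-4 + 225/2)*89 = (217/2)*89 = 19313/2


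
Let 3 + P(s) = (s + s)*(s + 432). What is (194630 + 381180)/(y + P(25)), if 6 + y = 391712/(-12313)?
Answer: 7089948530/280849521 ≈ 25.245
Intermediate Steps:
y = -465590/12313 (y = -6 + 391712/(-12313) = -6 + 391712*(-1/12313) = -6 - 391712/12313 = -465590/12313 ≈ -37.813)
P(s) = -3 + 2*s*(432 + s) (P(s) = -3 + (s + s)*(s + 432) = -3 + (2*s)*(432 + s) = -3 + 2*s*(432 + s))
(194630 + 381180)/(y + P(25)) = (194630 + 381180)/(-465590/12313 + (-3 + 2*25**2 + 864*25)) = 575810/(-465590/12313 + (-3 + 2*625 + 21600)) = 575810/(-465590/12313 + (-3 + 1250 + 21600)) = 575810/(-465590/12313 + 22847) = 575810/(280849521/12313) = 575810*(12313/280849521) = 7089948530/280849521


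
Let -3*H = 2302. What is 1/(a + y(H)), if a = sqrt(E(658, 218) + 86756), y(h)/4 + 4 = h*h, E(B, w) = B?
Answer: 95385024/224649448397525 - 81*sqrt(87414)/449298896795050 ≈ 4.2454e-7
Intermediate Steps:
H = -2302/3 (H = -1/3*2302 = -2302/3 ≈ -767.33)
y(h) = -16 + 4*h**2 (y(h) = -16 + 4*(h*h) = -16 + 4*h**2)
a = sqrt(87414) (a = sqrt(658 + 86756) = sqrt(87414) ≈ 295.66)
1/(a + y(H)) = 1/(sqrt(87414) + (-16 + 4*(-2302/3)**2)) = 1/(sqrt(87414) + (-16 + 4*(5299204/9))) = 1/(sqrt(87414) + (-16 + 21196816/9)) = 1/(sqrt(87414) + 21196672/9) = 1/(21196672/9 + sqrt(87414))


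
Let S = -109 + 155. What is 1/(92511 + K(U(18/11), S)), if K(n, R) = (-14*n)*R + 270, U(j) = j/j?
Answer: 1/92137 ≈ 1.0853e-5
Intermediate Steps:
U(j) = 1
S = 46
K(n, R) = 270 - 14*R*n (K(n, R) = -14*R*n + 270 = 270 - 14*R*n)
1/(92511 + K(U(18/11), S)) = 1/(92511 + (270 - 14*46*1)) = 1/(92511 + (270 - 644)) = 1/(92511 - 374) = 1/92137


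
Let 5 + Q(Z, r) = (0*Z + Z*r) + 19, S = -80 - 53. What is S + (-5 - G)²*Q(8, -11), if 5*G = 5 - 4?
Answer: -53349/25 ≈ -2134.0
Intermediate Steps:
S = -133
G = ⅕ (G = (5 - 4)/5 = (⅕)*1 = ⅕ ≈ 0.20000)
Q(Z, r) = 14 + Z*r (Q(Z, r) = -5 + ((0*Z + Z*r) + 19) = -5 + ((0 + Z*r) + 19) = -5 + (Z*r + 19) = -5 + (19 + Z*r) = 14 + Z*r)
S + (-5 - G)²*Q(8, -11) = -133 + (-5 - 1*⅕)²*(14 + 8*(-11)) = -133 + (-5 - ⅕)²*(14 - 88) = -133 + (-26/5)²*(-74) = -133 + (676/25)*(-74) = -133 - 50024/25 = -53349/25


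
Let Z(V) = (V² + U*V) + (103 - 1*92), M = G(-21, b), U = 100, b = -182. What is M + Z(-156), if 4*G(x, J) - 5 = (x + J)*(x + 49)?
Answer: 29309/4 ≈ 7327.3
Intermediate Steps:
G(x, J) = 5/4 + (49 + x)*(J + x)/4 (G(x, J) = 5/4 + ((x + J)*(x + 49))/4 = 5/4 + ((J + x)*(49 + x))/4 = 5/4 + ((49 + x)*(J + x))/4 = 5/4 + (49 + x)*(J + x)/4)
M = -5679/4 (M = 5/4 + (¼)*(-21)² + (49/4)*(-182) + (49/4)*(-21) + (¼)*(-182)*(-21) = 5/4 + (¼)*441 - 4459/2 - 1029/4 + 1911/2 = 5/4 + 441/4 - 4459/2 - 1029/4 + 1911/2 = -5679/4 ≈ -1419.8)
Z(V) = 11 + V² + 100*V (Z(V) = (V² + 100*V) + (103 - 1*92) = (V² + 100*V) + (103 - 92) = (V² + 100*V) + 11 = 11 + V² + 100*V)
M + Z(-156) = -5679/4 + (11 + (-156)² + 100*(-156)) = -5679/4 + (11 + 24336 - 15600) = -5679/4 + 8747 = 29309/4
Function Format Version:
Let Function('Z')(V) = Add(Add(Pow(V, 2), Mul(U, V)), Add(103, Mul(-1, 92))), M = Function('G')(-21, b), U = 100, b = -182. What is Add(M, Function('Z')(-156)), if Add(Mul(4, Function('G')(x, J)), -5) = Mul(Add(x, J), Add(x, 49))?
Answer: Rational(29309, 4) ≈ 7327.3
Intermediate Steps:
Function('G')(x, J) = Add(Rational(5, 4), Mul(Rational(1, 4), Add(49, x), Add(J, x))) (Function('G')(x, J) = Add(Rational(5, 4), Mul(Rational(1, 4), Mul(Add(x, J), Add(x, 49)))) = Add(Rational(5, 4), Mul(Rational(1, 4), Mul(Add(J, x), Add(49, x)))) = Add(Rational(5, 4), Mul(Rational(1, 4), Mul(Add(49, x), Add(J, x)))) = Add(Rational(5, 4), Mul(Rational(1, 4), Add(49, x), Add(J, x))))
M = Rational(-5679, 4) (M = Add(Rational(5, 4), Mul(Rational(1, 4), Pow(-21, 2)), Mul(Rational(49, 4), -182), Mul(Rational(49, 4), -21), Mul(Rational(1, 4), -182, -21)) = Add(Rational(5, 4), Mul(Rational(1, 4), 441), Rational(-4459, 2), Rational(-1029, 4), Rational(1911, 2)) = Add(Rational(5, 4), Rational(441, 4), Rational(-4459, 2), Rational(-1029, 4), Rational(1911, 2)) = Rational(-5679, 4) ≈ -1419.8)
Function('Z')(V) = Add(11, Pow(V, 2), Mul(100, V)) (Function('Z')(V) = Add(Add(Pow(V, 2), Mul(100, V)), Add(103, Mul(-1, 92))) = Add(Add(Pow(V, 2), Mul(100, V)), Add(103, -92)) = Add(Add(Pow(V, 2), Mul(100, V)), 11) = Add(11, Pow(V, 2), Mul(100, V)))
Add(M, Function('Z')(-156)) = Add(Rational(-5679, 4), Add(11, Pow(-156, 2), Mul(100, -156))) = Add(Rational(-5679, 4), Add(11, 24336, -15600)) = Add(Rational(-5679, 4), 8747) = Rational(29309, 4)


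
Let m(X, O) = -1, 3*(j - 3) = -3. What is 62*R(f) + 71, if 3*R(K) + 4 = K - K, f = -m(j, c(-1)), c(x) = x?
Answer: -35/3 ≈ -11.667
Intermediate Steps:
j = 2 (j = 3 + (1/3)*(-3) = 3 - 1 = 2)
f = 1 (f = -1*(-1) = 1)
R(K) = -4/3 (R(K) = -4/3 + (K - K)/3 = -4/3 + (1/3)*0 = -4/3 + 0 = -4/3)
62*R(f) + 71 = 62*(-4/3) + 71 = -248/3 + 71 = -35/3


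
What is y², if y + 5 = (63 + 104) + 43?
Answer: 42025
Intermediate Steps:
y = 205 (y = -5 + ((63 + 104) + 43) = -5 + (167 + 43) = -5 + 210 = 205)
y² = 205² = 42025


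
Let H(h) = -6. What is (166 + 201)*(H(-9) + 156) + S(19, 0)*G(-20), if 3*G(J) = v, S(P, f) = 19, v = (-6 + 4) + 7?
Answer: 165245/3 ≈ 55082.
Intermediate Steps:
v = 5 (v = -2 + 7 = 5)
G(J) = 5/3 (G(J) = (⅓)*5 = 5/3)
(166 + 201)*(H(-9) + 156) + S(19, 0)*G(-20) = (166 + 201)*(-6 + 156) + 19*(5/3) = 367*150 + 95/3 = 55050 + 95/3 = 165245/3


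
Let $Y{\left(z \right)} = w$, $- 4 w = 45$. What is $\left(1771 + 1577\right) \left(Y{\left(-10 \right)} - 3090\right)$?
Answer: $-10382985$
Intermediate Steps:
$w = - \frac{45}{4}$ ($w = \left(- \frac{1}{4}\right) 45 = - \frac{45}{4} \approx -11.25$)
$Y{\left(z \right)} = - \frac{45}{4}$
$\left(1771 + 1577\right) \left(Y{\left(-10 \right)} - 3090\right) = \left(1771 + 1577\right) \left(- \frac{45}{4} - 3090\right) = 3348 \left(- \frac{12405}{4}\right) = -10382985$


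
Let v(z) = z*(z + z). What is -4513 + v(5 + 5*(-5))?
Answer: -3713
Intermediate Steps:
v(z) = 2*z² (v(z) = z*(2*z) = 2*z²)
-4513 + v(5 + 5*(-5)) = -4513 + 2*(5 + 5*(-5))² = -4513 + 2*(5 - 25)² = -4513 + 2*(-20)² = -4513 + 2*400 = -4513 + 800 = -3713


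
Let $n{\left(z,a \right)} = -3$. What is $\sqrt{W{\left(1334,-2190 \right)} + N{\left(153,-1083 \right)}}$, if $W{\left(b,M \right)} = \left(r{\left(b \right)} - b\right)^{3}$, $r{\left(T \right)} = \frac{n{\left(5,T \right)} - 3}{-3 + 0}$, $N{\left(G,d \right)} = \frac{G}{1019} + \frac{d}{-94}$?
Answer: $\frac{i \sqrt{21682869080021384154}}{95786} \approx 48613.0 i$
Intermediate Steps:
$N{\left(G,d \right)} = - \frac{d}{94} + \frac{G}{1019}$ ($N{\left(G,d \right)} = G \frac{1}{1019} + d \left(- \frac{1}{94}\right) = \frac{G}{1019} - \frac{d}{94} = - \frac{d}{94} + \frac{G}{1019}$)
$r{\left(T \right)} = 2$ ($r{\left(T \right)} = \frac{-3 - 3}{-3 + 0} = - \frac{6}{-3} = \left(-6\right) \left(- \frac{1}{3}\right) = 2$)
$W{\left(b,M \right)} = \left(2 - b\right)^{3}$
$\sqrt{W{\left(1334,-2190 \right)} + N{\left(153,-1083 \right)}} = \sqrt{- \left(-2 + 1334\right)^{3} + \left(\left(- \frac{1}{94}\right) \left(-1083\right) + \frac{1}{1019} \cdot 153\right)} = \sqrt{- 1332^{3} + \left(\frac{1083}{94} + \frac{153}{1019}\right)} = \sqrt{\left(-1\right) 2363266368 + \frac{1117959}{95786}} = \sqrt{-2363266368 + \frac{1117959}{95786}} = \sqrt{- \frac{226367831207289}{95786}} = \frac{i \sqrt{21682869080021384154}}{95786}$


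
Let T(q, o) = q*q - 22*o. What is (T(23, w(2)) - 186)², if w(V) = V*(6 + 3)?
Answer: 2809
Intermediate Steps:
w(V) = 9*V (w(V) = V*9 = 9*V)
T(q, o) = q² - 22*o
(T(23, w(2)) - 186)² = ((23² - 198*2) - 186)² = ((529 - 22*18) - 186)² = ((529 - 396) - 186)² = (133 - 186)² = (-53)² = 2809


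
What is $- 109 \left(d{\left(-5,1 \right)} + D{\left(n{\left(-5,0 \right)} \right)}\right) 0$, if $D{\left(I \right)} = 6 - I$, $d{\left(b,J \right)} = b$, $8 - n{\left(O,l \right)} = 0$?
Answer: $0$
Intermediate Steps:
$n{\left(O,l \right)} = 8$ ($n{\left(O,l \right)} = 8 - 0 = 8 + 0 = 8$)
$- 109 \left(d{\left(-5,1 \right)} + D{\left(n{\left(-5,0 \right)} \right)}\right) 0 = - 109 \left(-5 + \left(6 - 8\right)\right) 0 = - 109 \left(-5 - 2\right) 0 = - 109 \left(\left(-7\right) 0\right) = \left(-109\right) 0 = 0$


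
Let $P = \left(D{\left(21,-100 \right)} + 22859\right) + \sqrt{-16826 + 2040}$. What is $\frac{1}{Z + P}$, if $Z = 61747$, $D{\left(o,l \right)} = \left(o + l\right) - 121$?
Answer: $\frac{42203}{3562193811} - \frac{i \sqrt{14786}}{7124387622} \approx 1.1847 \cdot 10^{-5} - 1.7068 \cdot 10^{-8} i$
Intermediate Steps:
$D{\left(o,l \right)} = -121 + l + o$ ($D{\left(o,l \right)} = \left(l + o\right) - 121 = -121 + l + o$)
$P = 22659 + i \sqrt{14786}$ ($P = \left(\left(-121 - 100 + 21\right) + 22859\right) + \sqrt{-16826 + 2040} = \left(-200 + 22859\right) + \sqrt{-14786} = 22659 + i \sqrt{14786} \approx 22659.0 + 121.6 i$)
$\frac{1}{Z + P} = \frac{1}{61747 + \left(22659 + i \sqrt{14786}\right)} = \frac{1}{84406 + i \sqrt{14786}}$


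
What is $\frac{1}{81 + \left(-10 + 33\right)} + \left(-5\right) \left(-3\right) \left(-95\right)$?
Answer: $- \frac{148199}{104} \approx -1425.0$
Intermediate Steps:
$\frac{1}{81 + \left(-10 + 33\right)} + \left(-5\right) \left(-3\right) \left(-95\right) = \frac{1}{81 + 23} + 15 \left(-95\right) = \frac{1}{104} - 1425 = - \frac{148199}{104}$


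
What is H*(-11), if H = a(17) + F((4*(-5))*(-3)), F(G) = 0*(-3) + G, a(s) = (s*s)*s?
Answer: -54703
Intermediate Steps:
a(s) = s³ (a(s) = s²*s = s³)
F(G) = G (F(G) = 0 + G = G)
H = 4973 (H = 17³ + (4*(-5))*(-3) = 4913 - 20*(-3) = 4913 + 60 = 4973)
H*(-11) = 4973*(-11) = -54703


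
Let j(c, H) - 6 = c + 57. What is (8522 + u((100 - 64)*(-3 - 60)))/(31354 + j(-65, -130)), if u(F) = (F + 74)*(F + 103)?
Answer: 1189633/7838 ≈ 151.78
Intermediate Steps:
j(c, H) = 63 + c (j(c, H) = 6 + (c + 57) = 6 + (57 + c) = 63 + c)
u(F) = (74 + F)*(103 + F)
(8522 + u((100 - 64)*(-3 - 60)))/(31354 + j(-65, -130)) = (8522 + (7622 + ((100 - 64)*(-3 - 60))² + 177*((100 - 64)*(-3 - 60))))/(31354 + (63 - 65)) = (8522 + (7622 + (36*(-63))² + 177*(36*(-63))))/(31354 - 2) = (8522 + (7622 + (-2268)² + 177*(-2268)))/31352 = (8522 + (7622 + 5143824 - 401436))*(1/31352) = (8522 + 4750010)*(1/31352) = 4758532*(1/31352) = 1189633/7838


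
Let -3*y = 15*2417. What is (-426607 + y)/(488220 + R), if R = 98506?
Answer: -219346/293363 ≈ -0.74769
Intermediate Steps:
y = -12085 (y = -5*2417 = -1/3*36255 = -12085)
(-426607 + y)/(488220 + R) = (-426607 - 12085)/(488220 + 98506) = -438692/586726 = -438692*1/586726 = -219346/293363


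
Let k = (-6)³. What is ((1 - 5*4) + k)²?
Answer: 55225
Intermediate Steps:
k = -216
((1 - 5*4) + k)² = ((1 - 5*4) - 216)² = ((1 - 20) - 216)² = (-19 - 216)² = (-235)² = 55225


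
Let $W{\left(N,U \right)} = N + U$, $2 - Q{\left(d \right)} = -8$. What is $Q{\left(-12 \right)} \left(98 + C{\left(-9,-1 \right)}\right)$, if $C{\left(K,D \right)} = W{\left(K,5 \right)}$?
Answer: $940$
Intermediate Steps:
$Q{\left(d \right)} = 10$ ($Q{\left(d \right)} = 2 - -8 = 2 + 8 = 10$)
$C{\left(K,D \right)} = 5 + K$ ($C{\left(K,D \right)} = K + 5 = 5 + K$)
$Q{\left(-12 \right)} \left(98 + C{\left(-9,-1 \right)}\right) = 10 \left(98 + \left(5 - 9\right)\right) = 10 \left(98 - 4\right) = 10 \cdot 94 = 940$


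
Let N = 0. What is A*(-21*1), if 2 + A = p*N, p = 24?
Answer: 42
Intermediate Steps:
A = -2 (A = -2 + 24*0 = -2 + 0 = -2)
A*(-21*1) = -(-42) = -2*(-21) = 42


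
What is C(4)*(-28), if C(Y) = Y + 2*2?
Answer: -224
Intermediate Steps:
C(Y) = 4 + Y (C(Y) = Y + 4 = 4 + Y)
C(4)*(-28) = (4 + 4)*(-28) = 8*(-28) = -224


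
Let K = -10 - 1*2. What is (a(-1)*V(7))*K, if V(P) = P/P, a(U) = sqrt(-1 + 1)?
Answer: 0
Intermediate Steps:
a(U) = 0 (a(U) = sqrt(0) = 0)
V(P) = 1
K = -12 (K = -10 - 2 = -12)
(a(-1)*V(7))*K = (0*1)*(-12) = 0*(-12) = 0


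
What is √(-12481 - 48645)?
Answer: I*√61126 ≈ 247.24*I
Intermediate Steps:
√(-12481 - 48645) = √(-61126) = I*√61126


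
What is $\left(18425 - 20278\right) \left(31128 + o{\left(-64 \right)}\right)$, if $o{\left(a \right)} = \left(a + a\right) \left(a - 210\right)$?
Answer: $-122668600$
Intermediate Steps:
$o{\left(a \right)} = 2 a \left(-210 + a\right)$
$\left(18425 - 20278\right) \left(31128 + o{\left(-64 \right)}\right) = \left(18425 - 20278\right) \left(31128 + 2 \left(-64\right) \left(-210 - 64\right)\right) = - 1853 \left(31128 + 2 \left(-64\right) \left(-274\right)\right) = - 1853 \left(31128 + 35072\right) = \left(-1853\right) 66200 = -122668600$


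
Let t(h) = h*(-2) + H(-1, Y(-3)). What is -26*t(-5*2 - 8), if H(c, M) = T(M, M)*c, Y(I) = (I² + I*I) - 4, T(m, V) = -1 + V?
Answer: -598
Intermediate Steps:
Y(I) = -4 + 2*I² (Y(I) = (I² + I²) - 4 = 2*I² - 4 = -4 + 2*I²)
H(c, M) = c*(-1 + M) (H(c, M) = (-1 + M)*c = c*(-1 + M))
t(h) = -13 - 2*h (t(h) = h*(-2) - (-1 + (-4 + 2*(-3)²)) = -2*h - (-1 + (-4 + 2*9)) = -2*h - (-1 + (-4 + 18)) = -2*h - (-1 + 14) = -2*h - 1*13 = -2*h - 13 = -13 - 2*h)
-26*t(-5*2 - 8) = -26*(-13 - 2*(-5*2 - 8)) = -26*(-13 - 2*(-10 - 8)) = -26*(-13 - 2*(-18)) = -26*(-13 + 36) = -26*23 = -598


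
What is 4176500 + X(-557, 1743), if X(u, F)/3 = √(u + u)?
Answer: 4176500 + 3*I*√1114 ≈ 4.1765e+6 + 100.13*I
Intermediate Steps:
X(u, F) = 3*√2*√u (X(u, F) = 3*√(u + u) = 3*√(2*u) = 3*(√2*√u) = 3*√2*√u)
4176500 + X(-557, 1743) = 4176500 + 3*√2*√(-557) = 4176500 + 3*√2*(I*√557) = 4176500 + 3*I*√1114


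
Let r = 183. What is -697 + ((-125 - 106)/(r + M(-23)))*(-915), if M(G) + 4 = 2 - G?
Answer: 23059/68 ≈ 339.10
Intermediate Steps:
M(G) = -2 - G (M(G) = -4 + (2 - G) = -2 - G)
-697 + ((-125 - 106)/(r + M(-23)))*(-915) = -697 + ((-125 - 106)/(183 + (-2 - 1*(-23))))*(-915) = -697 - 231/(183 + (-2 + 23))*(-915) = -697 - 231/(183 + 21)*(-915) = -697 - 231/204*(-915) = -697 - 231*1/204*(-915) = -697 - 77/68*(-915) = -697 + 70455/68 = 23059/68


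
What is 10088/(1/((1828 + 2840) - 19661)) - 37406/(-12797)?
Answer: -1935538329642/12797 ≈ -1.5125e+8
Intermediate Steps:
10088/(1/((1828 + 2840) - 19661)) - 37406/(-12797) = 10088/(1/(4668 - 19661)) - 37406*(-1/12797) = 10088/(1/(-14993)) + 37406/12797 = 10088/(-1/14993) + 37406/12797 = 10088*(-14993) + 37406/12797 = -151249384 + 37406/12797 = -1935538329642/12797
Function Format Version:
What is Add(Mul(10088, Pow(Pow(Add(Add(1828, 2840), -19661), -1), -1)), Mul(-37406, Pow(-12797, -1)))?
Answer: Rational(-1935538329642, 12797) ≈ -1.5125e+8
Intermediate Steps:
Add(Mul(10088, Pow(Pow(Add(Add(1828, 2840), -19661), -1), -1)), Mul(-37406, Pow(-12797, -1))) = Add(Mul(10088, Pow(Pow(Add(4668, -19661), -1), -1)), Mul(-37406, Rational(-1, 12797))) = Add(Mul(10088, Pow(Pow(-14993, -1), -1)), Rational(37406, 12797)) = Add(Mul(10088, Pow(Rational(-1, 14993), -1)), Rational(37406, 12797)) = Add(Mul(10088, -14993), Rational(37406, 12797)) = Add(-151249384, Rational(37406, 12797)) = Rational(-1935538329642, 12797)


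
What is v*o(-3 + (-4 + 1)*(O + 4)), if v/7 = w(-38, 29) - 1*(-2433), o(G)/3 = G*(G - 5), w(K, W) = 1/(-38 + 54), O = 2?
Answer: 223179957/8 ≈ 2.7898e+7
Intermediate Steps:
w(K, W) = 1/16
o(G) = 3*G*(-5 + G) (o(G) = 3*(G*(G - 5)) = 3*(G*(-5 + G)) = 3*G*(-5 + G))
v = 272503/16 (v = 7*(1/16 - 1*(-2433)) = 7*(1/16 + 2433) = 7*(38929/16) = 272503/16 ≈ 17031.)
v*o(-3 + (-4 + 1)*(O + 4)) = 272503*(3*(-3 + (-4 + 1)*(2 + 4))*(-5 + (-3 + (-4 + 1)*(2 + 4))))/16 = 272503*(3*(-3 - 3*6)*(-5 + (-3 - 3*6)))/16 = 272503*(3*(-3 - 18)*(-5 + (-3 - 18)))/16 = 272503*(3*(-21)*(-5 - 21))/16 = 272503*(3*(-21)*(-26))/16 = (272503/16)*1638 = 223179957/8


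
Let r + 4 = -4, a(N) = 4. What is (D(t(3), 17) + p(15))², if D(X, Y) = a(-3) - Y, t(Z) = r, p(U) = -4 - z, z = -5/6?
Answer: 9409/36 ≈ 261.36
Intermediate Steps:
z = -⅚ (z = -5*⅙ = -⅚ ≈ -0.83333)
p(U) = -19/6 (p(U) = -4 - 1*(-⅚) = -4 + ⅚ = -19/6)
r = -8 (r = -4 - 4 = -8)
t(Z) = -8
D(X, Y) = 4 - Y
(D(t(3), 17) + p(15))² = ((4 - 1*17) - 19/6)² = ((4 - 17) - 19/6)² = (-13 - 19/6)² = (-97/6)² = 9409/36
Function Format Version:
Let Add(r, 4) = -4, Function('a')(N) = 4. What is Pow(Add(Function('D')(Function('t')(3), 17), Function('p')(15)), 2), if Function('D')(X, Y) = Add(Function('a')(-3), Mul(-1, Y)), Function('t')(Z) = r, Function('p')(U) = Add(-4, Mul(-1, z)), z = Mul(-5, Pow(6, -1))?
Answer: Rational(9409, 36) ≈ 261.36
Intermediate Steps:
z = Rational(-5, 6) (z = Mul(-5, Rational(1, 6)) = Rational(-5, 6) ≈ -0.83333)
Function('p')(U) = Rational(-19, 6) (Function('p')(U) = Add(-4, Mul(-1, Rational(-5, 6))) = Add(-4, Rational(5, 6)) = Rational(-19, 6))
r = -8 (r = Add(-4, -4) = -8)
Function('t')(Z) = -8
Function('D')(X, Y) = Add(4, Mul(-1, Y))
Pow(Add(Function('D')(Function('t')(3), 17), Function('p')(15)), 2) = Pow(Add(Add(4, Mul(-1, 17)), Rational(-19, 6)), 2) = Pow(Add(Add(4, -17), Rational(-19, 6)), 2) = Pow(Add(-13, Rational(-19, 6)), 2) = Pow(Rational(-97, 6), 2) = Rational(9409, 36)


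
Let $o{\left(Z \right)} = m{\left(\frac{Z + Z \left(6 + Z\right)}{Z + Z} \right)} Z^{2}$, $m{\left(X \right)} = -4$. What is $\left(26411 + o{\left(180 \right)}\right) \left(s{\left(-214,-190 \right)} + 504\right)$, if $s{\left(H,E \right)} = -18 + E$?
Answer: $-30543944$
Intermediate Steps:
$o{\left(Z \right)} = - 4 Z^{2}$
$\left(26411 + o{\left(180 \right)}\right) \left(s{\left(-214,-190 \right)} + 504\right) = \left(26411 - 4 \cdot 180^{2}\right) \left(\left(-18 - 190\right) + 504\right) = \left(26411 - 129600\right) \left(-208 + 504\right) = \left(26411 - 129600\right) 296 = \left(-103189\right) 296 = -30543944$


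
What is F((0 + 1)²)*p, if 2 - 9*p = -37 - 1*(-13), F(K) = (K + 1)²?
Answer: 104/9 ≈ 11.556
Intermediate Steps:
F(K) = (1 + K)²
p = 26/9 (p = 2/9 - (-37 - 1*(-13))/9 = 2/9 - (-37 + 13)/9 = 2/9 - ⅑*(-24) = 2/9 + 8/3 = 26/9 ≈ 2.8889)
F((0 + 1)²)*p = (1 + (0 + 1)²)²*(26/9) = (1 + 1²)²*(26/9) = (1 + 1)²*(26/9) = 2²*(26/9) = 4*(26/9) = 104/9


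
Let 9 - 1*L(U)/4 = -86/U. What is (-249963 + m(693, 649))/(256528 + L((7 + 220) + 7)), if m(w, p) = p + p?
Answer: -5818761/6003632 ≈ -0.96921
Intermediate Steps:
L(U) = 36 + 344/U (L(U) = 36 - (-344)/U = 36 + 344/U)
m(w, p) = 2*p
(-249963 + m(693, 649))/(256528 + L((7 + 220) + 7)) = (-249963 + 2*649)/(256528 + (36 + 344/((7 + 220) + 7))) = (-249963 + 1298)/(256528 + (36 + 344/(227 + 7))) = -248665/(256528 + (36 + 344/234)) = -248665/(256528 + (36 + 344*(1/234))) = -248665/(256528 + (36 + 172/117)) = -248665/(256528 + 4384/117) = -248665/30018160/117 = -248665*117/30018160 = -5818761/6003632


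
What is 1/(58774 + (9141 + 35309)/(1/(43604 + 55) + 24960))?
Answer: 1089728641/64049651788684 ≈ 1.7014e-5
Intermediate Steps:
1/(58774 + (9141 + 35309)/(1/(43604 + 55) + 24960)) = 1/(58774 + 44450/(1/43659 + 24960)) = 1/(58774 + 44450/(1089728641/43659)) = 1/(58774 + 44450*(43659/1089728641)) = 1/(58774 + 1940642550/1089728641) = 1/(64049651788684/1089728641) = 1089728641/64049651788684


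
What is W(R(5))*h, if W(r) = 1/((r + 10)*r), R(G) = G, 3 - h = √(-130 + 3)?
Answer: 1/25 - I*√127/75 ≈ 0.04 - 0.15026*I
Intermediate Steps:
h = 3 - I*√127 (h = 3 - √(-130 + 3) = 3 - √(-127) = 3 - I*√127 ≈ 3.0 - 11.269*I)
W(r) = 1/(r*(10 + r)) (W(r) = 1/((10 + r)*r) = 1/(r*(10 + r)))
W(R(5))*h = (1/(5*(10 + 5)))*(3 - I*√127) = ((⅕)/15)*(3 - I*√127) = ((⅕)*(1/15))*(3 - I*√127) = (3 - I*√127)/75 = 1/25 - I*√127/75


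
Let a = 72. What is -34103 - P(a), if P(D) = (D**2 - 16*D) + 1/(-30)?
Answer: -1144049/30 ≈ -38135.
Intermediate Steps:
P(D) = -1/30 + D**2 - 16*D (P(D) = (D**2 - 16*D) - 1/30 = -1/30 + D**2 - 16*D)
-34103 - P(a) = -34103 - (-1/30 + 72**2 - 16*72) = -34103 - (-1/30 + 5184 - 1152) = -34103 - 1*120959/30 = -34103 - 120959/30 = -1144049/30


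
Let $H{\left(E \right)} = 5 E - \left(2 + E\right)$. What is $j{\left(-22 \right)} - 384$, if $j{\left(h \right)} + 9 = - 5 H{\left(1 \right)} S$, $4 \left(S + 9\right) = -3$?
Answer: $- \frac{591}{2} \approx -295.5$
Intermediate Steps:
$S = - \frac{39}{4}$ ($S = -9 + \frac{1}{4} \left(-3\right) = -9 - \frac{3}{4} = - \frac{39}{4} \approx -9.75$)
$H{\left(E \right)} = -2 + 4 E$
$j{\left(h \right)} = \frac{177}{2}$ ($j{\left(h \right)} = -9 + - 5 \left(-2 + 4 \cdot 1\right) \left(- \frac{39}{4}\right) = -9 + - 5 \left(-2 + 4\right) \left(- \frac{39}{4}\right) = -9 + \left(-5\right) 2 \left(- \frac{39}{4}\right) = -9 - - \frac{195}{2} = -9 + \frac{195}{2} = \frac{177}{2}$)
$j{\left(-22 \right)} - 384 = \frac{177}{2} - 384 = - \frac{591}{2}$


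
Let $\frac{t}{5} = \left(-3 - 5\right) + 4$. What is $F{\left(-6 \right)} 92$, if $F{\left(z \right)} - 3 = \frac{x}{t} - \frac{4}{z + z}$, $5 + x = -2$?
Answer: $\frac{5083}{15} \approx 338.87$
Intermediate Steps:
$x = -7$ ($x = -5 - 2 = -7$)
$t = -20$ ($t = 5 \left(\left(-3 - 5\right) + 4\right) = 5 \left(-8 + 4\right) = 5 \left(-4\right) = -20$)
$F{\left(z \right)} = \frac{67}{20} - \frac{2}{z}$ ($F{\left(z \right)} = 3 - \left(- \frac{7}{20} + \frac{4}{z + z}\right) = 3 - \left(- \frac{7}{20} + \frac{4}{2 z}\right) = 3 + \left(\frac{7}{20} - 4 \frac{1}{2 z}\right) = 3 + \left(\frac{7}{20} - \frac{2}{z}\right) = \frac{67}{20} - \frac{2}{z}$)
$F{\left(-6 \right)} 92 = \left(\frac{67}{20} - \frac{2}{-6}\right) 92 = \left(\frac{67}{20} - - \frac{1}{3}\right) 92 = \left(\frac{67}{20} + \frac{1}{3}\right) 92 = \frac{221}{60} \cdot 92 = \frac{5083}{15}$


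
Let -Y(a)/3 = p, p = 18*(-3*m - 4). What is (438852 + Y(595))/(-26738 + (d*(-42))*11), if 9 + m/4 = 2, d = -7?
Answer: -108633/5876 ≈ -18.488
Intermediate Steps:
m = -28 (m = -36 + 4*2 = -36 + 8 = -28)
p = 1440 (p = 18*(-3*(-28) - 4) = 18*(84 - 4) = 18*80 = 1440)
Y(a) = -4320 (Y(a) = -3*1440 = -4320)
(438852 + Y(595))/(-26738 + (d*(-42))*11) = (438852 - 4320)/(-26738 - 7*(-42)*11) = 434532/(-26738 + 294*11) = 434532/(-26738 + 3234) = 434532/(-23504) = 434532*(-1/23504) = -108633/5876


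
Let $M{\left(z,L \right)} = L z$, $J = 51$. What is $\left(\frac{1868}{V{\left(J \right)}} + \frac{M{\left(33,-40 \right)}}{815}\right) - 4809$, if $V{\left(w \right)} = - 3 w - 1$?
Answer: $- \frac{60530329}{12551} \approx -4822.8$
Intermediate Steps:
$V{\left(w \right)} = -1 - 3 w$
$\left(\frac{1868}{V{\left(J \right)}} + \frac{M{\left(33,-40 \right)}}{815}\right) - 4809 = \left(\frac{1868}{-1 - 153} + \frac{\left(-40\right) 33}{815}\right) - 4809 = \left(\frac{1868}{-1 - 153} - \frac{264}{163}\right) - 4809 = \left(\frac{1868}{-154} - \frac{264}{163}\right) - 4809 = \left(1868 \left(- \frac{1}{154}\right) - \frac{264}{163}\right) - 4809 = \left(- \frac{934}{77} - \frac{264}{163}\right) - 4809 = - \frac{172570}{12551} - 4809 = - \frac{60530329}{12551}$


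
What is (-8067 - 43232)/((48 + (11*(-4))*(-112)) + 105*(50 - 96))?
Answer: -51299/146 ≈ -351.36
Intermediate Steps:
(-8067 - 43232)/((48 + (11*(-4))*(-112)) + 105*(50 - 96)) = -51299/((48 - 44*(-112)) + 105*(-46)) = -51299/((48 + 4928) - 4830) = -51299/(4976 - 4830) = -51299/146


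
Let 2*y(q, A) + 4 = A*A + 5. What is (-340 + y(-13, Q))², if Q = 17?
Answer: 38025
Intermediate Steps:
y(q, A) = ½ + A²/2 (y(q, A) = -2 + (A*A + 5)/2 = -2 + (A² + 5)/2 = -2 + (5 + A²)/2 = -2 + (5/2 + A²/2) = ½ + A²/2)
(-340 + y(-13, Q))² = (-340 + (½ + (½)*17²))² = (-340 + (½ + (½)*289))² = (-340 + (½ + 289/2))² = (-340 + 145)² = (-195)² = 38025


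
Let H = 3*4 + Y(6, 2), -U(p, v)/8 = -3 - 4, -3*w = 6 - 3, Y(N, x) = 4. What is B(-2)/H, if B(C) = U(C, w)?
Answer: 7/2 ≈ 3.5000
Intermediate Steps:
w = -1 (w = -(6 - 3)/3 = -1/3*3 = -1)
U(p, v) = 56 (U(p, v) = -8*(-3 - 4) = -8*(-7) = 56)
B(C) = 56
H = 16 (H = 3*4 + 4 = 12 + 4 = 16)
B(-2)/H = 56/16 = 56*(1/16) = 7/2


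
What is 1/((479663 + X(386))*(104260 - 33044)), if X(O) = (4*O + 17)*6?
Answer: 1/34826689264 ≈ 2.8714e-11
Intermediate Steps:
X(O) = 102 + 24*O (X(O) = (17 + 4*O)*6 = 102 + 24*O)
1/((479663 + X(386))*(104260 - 33044)) = 1/((479663 + (102 + 24*386))*(104260 - 33044)) = 1/((479663 + (102 + 9264))*71216) = 1/((479663 + 9366)*71216) = 1/(489029*71216) = 1/34826689264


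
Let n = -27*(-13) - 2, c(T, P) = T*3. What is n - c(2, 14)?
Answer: 343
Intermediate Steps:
c(T, P) = 3*T
n = 349 (n = 351 - 2 = 349)
n - c(2, 14) = 349 - 3*2 = 349 - 1*6 = 349 - 6 = 343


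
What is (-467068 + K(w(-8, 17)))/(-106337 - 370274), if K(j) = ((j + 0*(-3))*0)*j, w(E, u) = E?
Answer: 467068/476611 ≈ 0.97998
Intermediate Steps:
K(j) = 0 (K(j) = ((j + 0)*0)*j = (j*0)*j = 0*j = 0)
(-467068 + K(w(-8, 17)))/(-106337 - 370274) = (-467068 + 0)/(-106337 - 370274) = -467068/(-476611) = -467068*(-1/476611) = 467068/476611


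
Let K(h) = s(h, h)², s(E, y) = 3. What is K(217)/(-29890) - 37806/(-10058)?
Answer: 564965409/150316810 ≈ 3.7585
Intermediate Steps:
K(h) = 9 (K(h) = 3² = 9)
K(217)/(-29890) - 37806/(-10058) = 9/(-29890) - 37806/(-10058) = 9*(-1/29890) - 37806*(-1/10058) = -9/29890 + 18903/5029 = 564965409/150316810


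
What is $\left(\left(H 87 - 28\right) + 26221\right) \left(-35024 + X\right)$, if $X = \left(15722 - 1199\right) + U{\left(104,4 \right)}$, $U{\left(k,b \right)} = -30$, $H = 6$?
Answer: $-548485665$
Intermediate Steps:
$X = 14493$ ($X = \left(15722 - 1199\right) - 30 = 14523 - 30 = 14493$)
$\left(\left(H 87 - 28\right) + 26221\right) \left(-35024 + X\right) = \left(\left(6 \cdot 87 - 28\right) + 26221\right) \left(-35024 + 14493\right) = \left(\left(522 - 28\right) + 26221\right) \left(-20531\right) = \left(494 + 26221\right) \left(-20531\right) = 26715 \left(-20531\right) = -548485665$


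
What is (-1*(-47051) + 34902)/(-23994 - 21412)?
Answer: -81953/45406 ≈ -1.8049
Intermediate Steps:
(-1*(-47051) + 34902)/(-23994 - 21412) = (47051 + 34902)/(-45406) = 81953*(-1/45406) = -81953/45406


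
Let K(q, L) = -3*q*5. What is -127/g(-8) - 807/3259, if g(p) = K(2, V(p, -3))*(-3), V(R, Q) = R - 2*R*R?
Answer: -486523/293310 ≈ -1.6587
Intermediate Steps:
V(R, Q) = R - 2*R²
K(q, L) = -15*q
g(p) = 90 (g(p) = -15*2*(-3) = -30*(-3) = 90)
-127/g(-8) - 807/3259 = -127/90 - 807/3259 = -486523/293310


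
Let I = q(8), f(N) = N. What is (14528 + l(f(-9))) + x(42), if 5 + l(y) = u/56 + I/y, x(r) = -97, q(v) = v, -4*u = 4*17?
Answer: 7270103/504 ≈ 14425.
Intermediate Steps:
u = -17 ≈ -17.000
I = 8
l(y) = -297/56 + 8/y (l(y) = -5 + (-17/56 + 8/y) = -297/56 + 8/y)
(14528 + l(f(-9))) + x(42) = (14528 + (-297/56 + 8/(-9))) - 97 = (14528 + (-297/56 + 8*(-1/9))) - 97 = (14528 + (-297/56 - 8/9)) - 97 = (14528 - 3121/504) - 97 = 7318991/504 - 97 = 7270103/504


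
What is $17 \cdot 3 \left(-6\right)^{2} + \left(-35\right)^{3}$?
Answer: $-41039$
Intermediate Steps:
$17 \cdot 3 \left(-6\right)^{2} + \left(-35\right)^{3} = 51 \cdot 36 - 42875 = 1836 - 42875 = -41039$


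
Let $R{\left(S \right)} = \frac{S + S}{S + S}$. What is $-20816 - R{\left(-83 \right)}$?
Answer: $-20817$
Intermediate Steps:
$R{\left(S \right)} = 1$ ($R{\left(S \right)} = \frac{2 S}{2 S} = 2 S \frac{1}{2 S} = 1$)
$-20816 - R{\left(-83 \right)} = -20816 - 1 = -20817$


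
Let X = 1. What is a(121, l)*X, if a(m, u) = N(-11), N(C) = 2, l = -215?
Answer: 2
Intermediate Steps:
a(m, u) = 2
a(121, l)*X = 2*1 = 2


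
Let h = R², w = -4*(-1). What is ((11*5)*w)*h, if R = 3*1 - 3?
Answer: 0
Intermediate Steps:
w = 4
R = 0 (R = 3 - 3 = 0)
h = 0 (h = 0² = 0)
((11*5)*w)*h = ((11*5)*4)*0 = (55*4)*0 = 220*0 = 0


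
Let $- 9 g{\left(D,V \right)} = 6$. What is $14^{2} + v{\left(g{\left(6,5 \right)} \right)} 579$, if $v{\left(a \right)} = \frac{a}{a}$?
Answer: $775$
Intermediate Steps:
$g{\left(D,V \right)} = - \frac{2}{3}$ ($g{\left(D,V \right)} = \left(- \frac{1}{9}\right) 6 = - \frac{2}{3}$)
$v{\left(a \right)} = 1$
$14^{2} + v{\left(g{\left(6,5 \right)} \right)} 579 = 14^{2} + 1 \cdot 579 = 196 + 579 = 775$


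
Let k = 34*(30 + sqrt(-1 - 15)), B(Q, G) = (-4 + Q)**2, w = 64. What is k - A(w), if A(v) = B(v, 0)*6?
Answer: -20580 + 136*I ≈ -20580.0 + 136.0*I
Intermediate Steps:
A(v) = 6*(-4 + v)**2 (A(v) = (-4 + v)**2*6 = 6*(-4 + v)**2)
k = 1020 + 136*I (k = 34*(30 + sqrt(-16)) = 34*(30 + 4*I) = 1020 + 136*I ≈ 1020.0 + 136.0*I)
k - A(w) = (1020 + 136*I) - 6*(-4 + 64)**2 = (1020 + 136*I) - 6*60**2 = (1020 + 136*I) - 6*3600 = (1020 + 136*I) - 1*21600 = (1020 + 136*I) - 21600 = -20580 + 136*I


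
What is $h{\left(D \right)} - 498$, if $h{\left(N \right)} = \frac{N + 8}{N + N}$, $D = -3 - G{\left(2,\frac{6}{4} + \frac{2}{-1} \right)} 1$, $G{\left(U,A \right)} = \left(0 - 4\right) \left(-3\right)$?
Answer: $- \frac{14933}{30} \approx -497.77$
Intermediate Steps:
$G{\left(U,A \right)} = 12$ ($G{\left(U,A \right)} = \left(-4\right) \left(-3\right) = 12$)
$D = -15$ ($D = -3 - 12 \cdot 1 = -3 - 12 = -15$)
$h{\left(N \right)} = \frac{8 + N}{2 N}$
$h{\left(D \right)} - 498 = \frac{8 - 15}{2 \left(-15\right)} - 498 = \frac{1}{2} \left(- \frac{1}{15}\right) \left(-7\right) - 498 = \frac{7}{30} - 498 = - \frac{14933}{30}$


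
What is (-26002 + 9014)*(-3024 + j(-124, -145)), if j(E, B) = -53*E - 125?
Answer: -58149924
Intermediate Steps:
j(E, B) = -125 - 53*E
(-26002 + 9014)*(-3024 + j(-124, -145)) = (-26002 + 9014)*(-3024 + (-125 - 53*(-124))) = -16988*(-3024 + (-125 + 6572)) = -16988*(-3024 + 6447) = -16988*3423 = -58149924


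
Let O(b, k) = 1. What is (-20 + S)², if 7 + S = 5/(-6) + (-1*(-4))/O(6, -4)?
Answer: 20449/36 ≈ 568.03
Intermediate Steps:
S = -23/6 (S = -7 + (5/(-6) - 1*(-4)/1) = -7 + (5*(-⅙) + 4*1) = -7 + (-⅚ + 4) = -7 + 19/6 = -23/6 ≈ -3.8333)
(-20 + S)² = (-20 - 23/6)² = (-143/6)² = 20449/36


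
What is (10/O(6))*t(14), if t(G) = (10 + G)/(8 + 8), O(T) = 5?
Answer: 3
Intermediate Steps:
t(G) = 5/8 + G/16 (t(G) = (10 + G)/16 = (10 + G)*(1/16) = 5/8 + G/16)
(10/O(6))*t(14) = (10/5)*(5/8 + (1/16)*14) = (10*(⅕))*(5/8 + 7/8) = 2*(3/2) = 3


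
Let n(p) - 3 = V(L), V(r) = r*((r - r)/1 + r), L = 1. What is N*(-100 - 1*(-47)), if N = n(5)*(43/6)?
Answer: -4558/3 ≈ -1519.3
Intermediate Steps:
V(r) = r**2 (V(r) = r*(0*1 + r) = r*(0 + r) = r*r = r**2)
n(p) = 4 (n(p) = 3 + 1**2 = 3 + 1 = 4)
N = 86/3 (N = 4*(43/6) = 86/3 ≈ 28.667)
N*(-100 - 1*(-47)) = 86*(-100 - 1*(-47))/3 = 86*(-100 + 47)/3 = (86/3)*(-53) = -4558/3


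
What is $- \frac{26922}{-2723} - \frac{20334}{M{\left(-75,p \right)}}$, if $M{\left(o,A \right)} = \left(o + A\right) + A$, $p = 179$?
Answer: $- \frac{6821508}{110087} \approx -61.965$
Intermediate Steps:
$M{\left(o,A \right)} = o + 2 A$ ($M{\left(o,A \right)} = \left(A + o\right) + A = o + 2 A$)
$- \frac{26922}{-2723} - \frac{20334}{M{\left(-75,p \right)}} = - \frac{26922}{-2723} - \frac{20334}{-75 + 2 \cdot 179} = \left(-26922\right) \left(- \frac{1}{2723}\right) - \frac{20334}{-75 + 358} = \frac{3846}{389} - \frac{20334}{283} = - \frac{6821508}{110087}$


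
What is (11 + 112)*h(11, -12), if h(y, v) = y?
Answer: 1353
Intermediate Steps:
(11 + 112)*h(11, -12) = (11 + 112)*11 = 123*11 = 1353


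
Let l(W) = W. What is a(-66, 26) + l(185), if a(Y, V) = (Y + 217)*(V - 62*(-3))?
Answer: 32197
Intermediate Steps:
a(Y, V) = (186 + V)*(217 + Y) (a(Y, V) = (217 + Y)*(V + 186) = (217 + Y)*(186 + V) = (186 + V)*(217 + Y))
a(-66, 26) + l(185) = (40362 + 186*(-66) + 217*26 + 26*(-66)) + 185 = (40362 - 12276 + 5642 - 1716) + 185 = 32012 + 185 = 32197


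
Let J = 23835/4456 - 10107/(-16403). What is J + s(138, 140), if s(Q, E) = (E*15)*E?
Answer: 21489415794297/73091768 ≈ 2.9401e+5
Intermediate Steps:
J = 436002297/73091768 (J = 23835*(1/4456) - 10107*(-1/16403) = 23835/4456 + 10107/16403 = 436002297/73091768 ≈ 5.9651)
s(Q, E) = 15*E² (s(Q, E) = (15*E)*E = 15*E²)
J + s(138, 140) = 436002297/73091768 + 15*140² = 436002297/73091768 + 15*19600 = 436002297/73091768 + 294000 = 21489415794297/73091768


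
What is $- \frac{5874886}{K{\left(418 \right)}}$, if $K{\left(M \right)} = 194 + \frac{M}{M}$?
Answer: $- \frac{5874886}{195} \approx -30128.0$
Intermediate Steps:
$K{\left(M \right)} = 195$ ($K{\left(M \right)} = 194 + 1 = 195$)
$- \frac{5874886}{K{\left(418 \right)}} = - \frac{5874886}{195}$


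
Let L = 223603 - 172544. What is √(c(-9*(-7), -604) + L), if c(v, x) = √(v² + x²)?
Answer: √(51059 + √368785) ≈ 227.30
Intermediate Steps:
L = 51059
√(c(-9*(-7), -604) + L) = √(√((-9*(-7))² + (-604)²) + 51059) = √(√(63² + 364816) + 51059) = √(√(3969 + 364816) + 51059) = √(√368785 + 51059) = √(51059 + √368785)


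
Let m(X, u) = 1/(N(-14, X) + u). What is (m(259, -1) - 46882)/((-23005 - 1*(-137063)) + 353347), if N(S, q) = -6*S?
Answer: -778241/7758923 ≈ -0.10030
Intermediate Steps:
m(X, u) = 1/(84 + u) (m(X, u) = 1/(-6*(-14) + u) = 1/(84 + u))
(m(259, -1) - 46882)/((-23005 - 1*(-137063)) + 353347) = (1/(84 - 1) - 46882)/((-23005 - 1*(-137063)) + 353347) = (1/83 - 46882)/((-23005 + 137063) + 353347) = (1/83 - 46882)/(114058 + 353347) = -3891205/83/467405 = -3891205/83*1/467405 = -778241/7758923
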